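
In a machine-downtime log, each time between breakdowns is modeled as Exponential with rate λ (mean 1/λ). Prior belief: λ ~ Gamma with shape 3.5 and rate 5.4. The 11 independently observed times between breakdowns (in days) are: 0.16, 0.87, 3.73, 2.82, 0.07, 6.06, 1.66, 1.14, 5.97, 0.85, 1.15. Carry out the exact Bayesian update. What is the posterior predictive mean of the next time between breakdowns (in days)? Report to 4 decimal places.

With a Gamma(shape α, rate β) prior on the exponential rate λ, the posterior after n observations with total T = Σxᵢ is Gamma(α+n, β+T).
Sum of observations T = 24.48 days; n = 11.
Posterior: Gamma(3.5+11, 5.4+24.48) = Gamma(14.5, 29.88).
The predictive distribution for the next observation is Lomax; its mean is β/(α−1) = 29.88/13.5 = 2.2133.

2.2133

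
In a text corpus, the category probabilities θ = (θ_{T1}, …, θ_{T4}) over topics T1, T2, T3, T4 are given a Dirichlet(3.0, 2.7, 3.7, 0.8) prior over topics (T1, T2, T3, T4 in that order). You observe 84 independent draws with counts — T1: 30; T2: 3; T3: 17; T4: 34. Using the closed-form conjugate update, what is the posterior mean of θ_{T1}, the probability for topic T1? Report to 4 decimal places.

The Dirichlet prior is conjugate to the Multinomial likelihood: each posterior αⱼ = prior αⱼ + observed count nⱼ.
Posterior concentration: (33.0, 5.7, 20.7, 34.8), total = 94.2.
E[θ_{T1}|data] = α_{T1}/Σα = 33.0/94.2 = 0.3503.

0.3503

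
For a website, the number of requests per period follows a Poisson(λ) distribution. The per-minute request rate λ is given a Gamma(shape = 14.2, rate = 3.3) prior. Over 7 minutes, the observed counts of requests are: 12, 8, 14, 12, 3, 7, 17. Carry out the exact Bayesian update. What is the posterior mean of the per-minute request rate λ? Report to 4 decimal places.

With a Gamma(shape α, rate β) prior, the Poisson likelihood is conjugate: the posterior is Gamma(α + ΣXᵢ, β + n).
Sum of counts S = 73 over n = 7 minutes.
Posterior: Gamma(α+S, β+n) = Gamma(14.2+73, 3.3+7) = Gamma(87.2, 10.3).
Posterior mean = α/β = 87.2/10.3 = 8.4660.

8.4660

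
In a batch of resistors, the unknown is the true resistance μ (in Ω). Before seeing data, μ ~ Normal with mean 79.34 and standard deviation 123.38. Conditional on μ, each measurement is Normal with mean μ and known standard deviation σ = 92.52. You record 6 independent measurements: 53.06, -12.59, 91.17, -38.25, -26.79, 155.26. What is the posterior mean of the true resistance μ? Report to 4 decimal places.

For Normal data with known variance σ², a Normal(μ₀, σ₀²) prior on μ is conjugate. Posterior precision = 1/σ₀² + n/σ²; posterior mean is the precision-weighted average of μ₀ and x̄.
Σxᵢ = 53.06 + (-12.59) + 91.17 + (-38.25) + (-26.79) + 155.26 = 221.86, so n·x̄ = 221.86.
σ₀² = 123.38² = 15222.6244, σ² = 92.52² = 8559.9504; σ² + n·σ₀² = 8559.9504 + 6·15222.6244 = 99895.6968.
Posterior mean = (μ₀/σ₀² + n·x̄/σ²)/(1/σ₀² + n/σ²) = (σ²·μ₀ + σ₀²·n·x̄)/(σ² + n·σ₀²) = (8559.9504·79.34 + 15222.6244·221.86)/99895.6968 = 4056437.91412/99895.6968 = 40.6067.

40.6067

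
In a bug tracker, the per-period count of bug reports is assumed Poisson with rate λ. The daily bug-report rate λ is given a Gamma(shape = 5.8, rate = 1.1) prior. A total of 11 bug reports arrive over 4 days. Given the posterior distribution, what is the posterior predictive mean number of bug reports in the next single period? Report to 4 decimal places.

3.2941

With a Gamma(shape α, rate β) prior, the Poisson likelihood is conjugate: the posterior is Gamma(α + ΣXᵢ, β + n).
Posterior: Gamma(α+S, β+n) = Gamma(5.8+11, 1.1+4) = Gamma(16.8, 5.1).
The predictive distribution for one future period is NegBinom with mean α/β = 3.2941.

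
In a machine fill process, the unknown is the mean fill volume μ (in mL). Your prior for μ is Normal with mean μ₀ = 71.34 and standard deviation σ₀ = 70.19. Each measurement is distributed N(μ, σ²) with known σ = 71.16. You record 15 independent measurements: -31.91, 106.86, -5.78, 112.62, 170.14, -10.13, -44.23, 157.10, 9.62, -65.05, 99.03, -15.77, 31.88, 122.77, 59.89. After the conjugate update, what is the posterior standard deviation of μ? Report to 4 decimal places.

17.7745

For Normal data with known variance σ², a Normal(μ₀, σ₀²) prior on μ is conjugate. Posterior precision = 1/σ₀² + n/σ²; posterior mean is the precision-weighted average of μ₀ and x̄.
σ₀² = 70.19² = 4926.6361, σ² = 71.16² = 5063.7456; σ² + n·σ₀² = 5063.7456 + 15·4926.6361 = 78963.2871.
Posterior precision = 1/σ₀² + n/σ² = 1/4926.6361 + 15/5063.7456 = (σ² + n·σ₀²)/(σ₀²σ²) = 78963.2871/(4926.6361·5063.7456); posterior variance σₙ² = σ₀²σ²/(σ² + n·σ₀²) = 4926.6361·5063.7456/78963.2871 = 315.934566.
Posterior SD = √σₙ² = √(4926.6361·5063.7456/78963.2871) = 17.7745.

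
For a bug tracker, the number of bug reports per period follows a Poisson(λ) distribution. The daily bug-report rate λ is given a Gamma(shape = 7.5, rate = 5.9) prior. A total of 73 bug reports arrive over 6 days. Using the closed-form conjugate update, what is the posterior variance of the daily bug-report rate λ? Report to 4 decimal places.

0.5685

With a Gamma(shape α, rate β) prior, the Poisson likelihood is conjugate: the posterior is Gamma(α + ΣXᵢ, β + n).
Posterior: Gamma(α+S, β+n) = Gamma(7.5+73, 5.9+6) = Gamma(80.5, 11.9).
Var = α/β² = 80.5/11.9² = 0.5685.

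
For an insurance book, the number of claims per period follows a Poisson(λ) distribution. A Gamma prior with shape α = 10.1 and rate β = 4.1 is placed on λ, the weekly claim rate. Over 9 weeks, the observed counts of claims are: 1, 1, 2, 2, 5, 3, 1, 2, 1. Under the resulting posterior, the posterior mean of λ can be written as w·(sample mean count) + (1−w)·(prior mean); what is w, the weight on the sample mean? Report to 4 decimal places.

0.6870

With a Gamma(shape α, rate β) prior, the Poisson likelihood is conjugate: the posterior is Gamma(α + ΣXᵢ, β + n).
Posterior mean = (α₀+S)/(β₀+n) = [n/(β₀+n)]·(S/n) + [β₀/(β₀+n)]·(α₀/β₀), so only n and β₀ enter the weight.
Weight on data w = n/(β₀+n) = 9/(4.1+9) = 9/13.1 = 0.6870.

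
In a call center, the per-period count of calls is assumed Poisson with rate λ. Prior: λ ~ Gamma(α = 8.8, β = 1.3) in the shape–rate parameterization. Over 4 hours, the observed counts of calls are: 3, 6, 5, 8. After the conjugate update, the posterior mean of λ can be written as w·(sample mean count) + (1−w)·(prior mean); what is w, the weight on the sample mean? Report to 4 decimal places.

With a Gamma(shape α, rate β) prior, the Poisson likelihood is conjugate: the posterior is Gamma(α + ΣXᵢ, β + n).
Posterior mean = (α₀+S)/(β₀+n) = [n/(β₀+n)]·(S/n) + [β₀/(β₀+n)]·(α₀/β₀), so only n and β₀ enter the weight.
Weight on data w = n/(β₀+n) = 4/(1.3+4) = 4/5.3 = 0.7547.

0.7547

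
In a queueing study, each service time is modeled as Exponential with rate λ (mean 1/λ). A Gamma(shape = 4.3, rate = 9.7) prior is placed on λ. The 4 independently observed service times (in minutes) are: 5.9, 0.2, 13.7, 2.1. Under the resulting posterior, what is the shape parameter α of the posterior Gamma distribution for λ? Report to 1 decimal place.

8.3

With a Gamma(shape α, rate β) prior on the exponential rate λ, the posterior after n observations with total T = Σxᵢ is Gamma(α+n, β+T).
Sum of observations T = 21.9 minutes; n = 4.
Posterior: Gamma(4.3+4, 9.7+21.9) = Gamma(8.3, 31.6).
Posterior α = 8.3.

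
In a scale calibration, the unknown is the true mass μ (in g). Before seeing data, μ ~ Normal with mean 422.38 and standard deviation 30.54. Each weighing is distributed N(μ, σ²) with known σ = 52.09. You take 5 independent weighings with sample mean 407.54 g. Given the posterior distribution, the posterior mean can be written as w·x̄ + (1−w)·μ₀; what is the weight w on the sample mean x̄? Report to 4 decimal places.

For Normal data with known variance σ², a Normal(μ₀, σ₀²) prior on μ is conjugate. Posterior precision = 1/σ₀² + n/σ²; posterior mean is the precision-weighted average of μ₀ and x̄.
σ₀² = 30.54² = 932.6916, σ² = 52.09² = 2713.3681. Prior precision 1/σ₀² = 1/932.6916; data precision n/σ² = 5/2713.3681.
w = (n/σ²)/(1/σ₀² + n/σ²) = n·σ₀²/(σ² + n·σ₀²) = 5·932.6916/(2713.3681 + 5·932.6916) = 4663.458/7376.8261 = 0.6322.

0.6322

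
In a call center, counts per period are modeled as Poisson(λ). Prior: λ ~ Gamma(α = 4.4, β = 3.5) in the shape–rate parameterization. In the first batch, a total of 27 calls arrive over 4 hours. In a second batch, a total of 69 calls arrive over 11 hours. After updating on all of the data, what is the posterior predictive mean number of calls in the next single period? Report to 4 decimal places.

With a Gamma(shape α, rate β) prior, the Poisson likelihood is conjugate: the posterior is Gamma(α + ΣXᵢ, β + n).
After batch 1: Gamma(α+S, β+n) = Gamma(4.4+27, 3.5+4) = Gamma(31.4, 7.5).
After batch 2: Gamma(α+S, β+n) = Gamma(31.4+69, 7.5+11) = Gamma(100.4, 18.5).
The predictive distribution for one future period is NegBinom with mean α/β = 5.4270.

5.4270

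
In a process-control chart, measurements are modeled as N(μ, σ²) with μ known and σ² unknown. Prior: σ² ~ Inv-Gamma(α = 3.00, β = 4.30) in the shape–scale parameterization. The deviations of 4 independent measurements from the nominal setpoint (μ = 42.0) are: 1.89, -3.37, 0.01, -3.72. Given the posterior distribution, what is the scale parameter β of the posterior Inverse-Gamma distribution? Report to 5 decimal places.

With known mean μ and an Inverse-Gamma(α, β) prior on σ², the Normal likelihood is conjugate: posterior is Inv-Gamma(α + n/2, β + Σ(xᵢ−μ)²/2).
Σ(xᵢ−μ)² = (1.89)² + (-3.37)² + (0.01)² + (-3.72)² = 28.7675.
Posterior: Inv-Gamma(3.00 + 4/2, 4.30 + 28.7675/2) = Inv-Gamma(5.00, 18.68375).
Posterior β = 18.68375.

18.68375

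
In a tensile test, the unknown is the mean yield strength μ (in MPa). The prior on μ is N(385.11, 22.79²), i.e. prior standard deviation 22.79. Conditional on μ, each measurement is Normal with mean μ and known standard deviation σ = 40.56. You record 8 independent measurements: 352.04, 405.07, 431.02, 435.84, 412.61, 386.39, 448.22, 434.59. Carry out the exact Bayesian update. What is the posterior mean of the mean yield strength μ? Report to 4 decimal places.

For Normal data with known variance σ², a Normal(μ₀, σ₀²) prior on μ is conjugate. Posterior precision = 1/σ₀² + n/σ²; posterior mean is the precision-weighted average of μ₀ and x̄.
Σxᵢ = 352.04 + 405.07 + 431.02 + 435.84 + 412.61 + 386.39 + 448.22 + 434.59 = 3305.78, so n·x̄ = 3305.78.
σ₀² = 22.79² = 519.3841, σ² = 40.56² = 1645.1136; σ² + n·σ₀² = 1645.1136 + 8·519.3841 = 5800.1864.
Posterior mean = (μ₀/σ₀² + n·x̄/σ²)/(1/σ₀² + n/σ²) = (σ²·μ₀ + σ₀²·n·x̄)/(σ² + n·σ₀²) = (1645.1136·385.11 + 519.3841·3305.78)/5800.1864 = 2350519.268594/5800.1864 = 405.2489.

405.2489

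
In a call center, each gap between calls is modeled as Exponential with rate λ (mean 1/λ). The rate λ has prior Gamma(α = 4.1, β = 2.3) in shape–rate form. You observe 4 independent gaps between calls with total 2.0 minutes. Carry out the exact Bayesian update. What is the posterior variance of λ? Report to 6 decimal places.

0.438075

With a Gamma(shape α, rate β) prior on the exponential rate λ, the posterior after n observations with total T = Σxᵢ is Gamma(α+n, β+T).
Posterior: Gamma(4.1+4, 2.3+2.0) = Gamma(8.1, 4.3).
Var = α/β² = 0.438075.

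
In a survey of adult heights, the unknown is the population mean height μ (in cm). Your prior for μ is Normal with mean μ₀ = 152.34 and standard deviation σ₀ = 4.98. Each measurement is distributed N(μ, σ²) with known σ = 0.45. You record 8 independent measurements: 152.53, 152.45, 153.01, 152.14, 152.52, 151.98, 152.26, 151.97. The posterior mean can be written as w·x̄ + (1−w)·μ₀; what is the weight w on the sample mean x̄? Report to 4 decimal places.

0.9990

For Normal data with known variance σ², a Normal(μ₀, σ₀²) prior on μ is conjugate. Posterior precision = 1/σ₀² + n/σ²; posterior mean is the precision-weighted average of μ₀ and x̄.
σ₀² = 4.98² = 24.8004, σ² = 0.45² = 0.2025. Prior precision 1/σ₀² = 1/24.8004; data precision n/σ² = 8/0.2025.
w = (n/σ²)/(1/σ₀² + n/σ²) = n·σ₀²/(σ² + n·σ₀²) = 8·24.8004/(0.2025 + 8·24.8004) = 198.4032/198.6057 = 0.9990.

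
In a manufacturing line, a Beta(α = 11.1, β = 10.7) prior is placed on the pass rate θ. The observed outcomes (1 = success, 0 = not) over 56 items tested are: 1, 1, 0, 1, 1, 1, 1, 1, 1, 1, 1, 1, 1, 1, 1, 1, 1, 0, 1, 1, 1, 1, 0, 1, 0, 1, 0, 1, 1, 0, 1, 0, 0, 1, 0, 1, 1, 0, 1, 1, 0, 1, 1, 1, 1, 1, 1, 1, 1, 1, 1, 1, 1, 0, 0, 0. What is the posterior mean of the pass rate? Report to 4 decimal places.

The Beta prior is conjugate to a Binomial/Bernoulli likelihood; the update adds successes to α and failures to β.
Posterior: Beta(α+k, β+n−k) = Beta(11.1+42, 10.7+14) = Beta(53.1, 24.7).
Posterior mean = α/(α+β) = 53.1/77.8 = 0.6825.

0.6825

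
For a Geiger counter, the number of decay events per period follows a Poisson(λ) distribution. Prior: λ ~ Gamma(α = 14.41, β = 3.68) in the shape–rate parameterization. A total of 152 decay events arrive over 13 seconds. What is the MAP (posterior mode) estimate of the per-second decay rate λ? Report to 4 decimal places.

With a Gamma(shape α, rate β) prior, the Poisson likelihood is conjugate: the posterior is Gamma(α + ΣXᵢ, β + n).
Posterior: Gamma(α+S, β+n) = Gamma(14.41+152, 3.68+13) = Gamma(166.41, 16.68).
Mode of Gamma(α,β) for α≥1 is (α−1)/β = 165.41/16.68 = 9.9167.

9.9167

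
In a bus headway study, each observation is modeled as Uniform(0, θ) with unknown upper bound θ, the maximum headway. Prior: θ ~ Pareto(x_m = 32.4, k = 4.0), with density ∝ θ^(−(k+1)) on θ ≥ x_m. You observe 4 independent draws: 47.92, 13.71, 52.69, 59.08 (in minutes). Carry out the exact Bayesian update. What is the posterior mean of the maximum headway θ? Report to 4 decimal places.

67.5200

A Pareto(scale x_m, shape k) prior on the upper bound θ of Uniform(0, θ) is conjugate: posterior is Pareto(max(x_m, max xᵢ), k + n).
Sample maximum = 59.08; prior scale x_m = 32.4 → posterior scale = max = 59.08.
Posterior shape = 4.0 + 4 = 8.0.
E[θ|data] = k·x_m/(k−1) = 8.0·59.08/7.0 = 67.5200.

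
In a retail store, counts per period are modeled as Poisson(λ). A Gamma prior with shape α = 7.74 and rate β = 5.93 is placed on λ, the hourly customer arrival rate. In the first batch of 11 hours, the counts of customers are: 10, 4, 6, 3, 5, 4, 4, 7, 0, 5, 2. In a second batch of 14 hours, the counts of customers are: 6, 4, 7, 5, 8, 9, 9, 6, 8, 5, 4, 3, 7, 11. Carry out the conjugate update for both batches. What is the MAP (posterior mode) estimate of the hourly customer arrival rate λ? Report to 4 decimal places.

With a Gamma(shape α, rate β) prior, the Poisson likelihood is conjugate: the posterior is Gamma(α + ΣXᵢ, β + n).
Batch 1: sum of counts S = 50 over n = 11 hours.
After batch 1: Gamma(α+S, β+n) = Gamma(7.74+50, 5.93+11) = Gamma(57.74, 16.93).
Batch 2: sum of counts S = 92 over n = 14 hours.
After batch 2: Gamma(α+S, β+n) = Gamma(57.74+92, 16.93+14) = Gamma(149.74, 30.93).
Mode of Gamma(α,β) for α≥1 is (α−1)/β = 148.74/30.93 = 4.8089.

4.8089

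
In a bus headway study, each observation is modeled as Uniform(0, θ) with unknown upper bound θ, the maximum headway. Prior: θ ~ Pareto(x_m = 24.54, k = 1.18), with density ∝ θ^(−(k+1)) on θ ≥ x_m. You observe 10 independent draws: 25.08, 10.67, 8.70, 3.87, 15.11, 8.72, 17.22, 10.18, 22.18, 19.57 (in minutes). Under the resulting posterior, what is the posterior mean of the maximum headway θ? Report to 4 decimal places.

27.5437

A Pareto(scale x_m, shape k) prior on the upper bound θ of Uniform(0, θ) is conjugate: posterior is Pareto(max(x_m, max xᵢ), k + n).
Sample maximum = 25.08; prior scale x_m = 24.54 → posterior scale = max = 25.08.
Posterior shape = 1.18 + 10 = 11.18.
E[θ|data] = k·x_m/(k−1) = 11.18·25.08/10.18 = 27.5437.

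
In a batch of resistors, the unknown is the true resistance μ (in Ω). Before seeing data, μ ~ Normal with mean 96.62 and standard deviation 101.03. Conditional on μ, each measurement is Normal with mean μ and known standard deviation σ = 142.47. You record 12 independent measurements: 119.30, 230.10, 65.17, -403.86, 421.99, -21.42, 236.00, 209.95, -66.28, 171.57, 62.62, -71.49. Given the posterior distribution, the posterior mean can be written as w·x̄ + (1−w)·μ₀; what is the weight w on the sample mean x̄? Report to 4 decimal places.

0.8578

For Normal data with known variance σ², a Normal(μ₀, σ₀²) prior on μ is conjugate. Posterior precision = 1/σ₀² + n/σ²; posterior mean is the precision-weighted average of μ₀ and x̄.
σ₀² = 101.03² = 10207.0609, σ² = 142.47² = 20297.7009. Prior precision 1/σ₀² = 1/10207.0609; data precision n/σ² = 12/20297.7009.
w = (n/σ²)/(1/σ₀² + n/σ²) = n·σ₀²/(σ² + n·σ₀²) = 12·10207.0609/(20297.7009 + 12·10207.0609) = 122484.7308/142782.4317 = 0.8578.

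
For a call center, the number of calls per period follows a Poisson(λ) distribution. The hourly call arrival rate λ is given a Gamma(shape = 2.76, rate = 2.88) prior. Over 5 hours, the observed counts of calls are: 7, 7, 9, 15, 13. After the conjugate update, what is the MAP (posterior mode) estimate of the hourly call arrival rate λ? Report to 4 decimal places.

With a Gamma(shape α, rate β) prior, the Poisson likelihood is conjugate: the posterior is Gamma(α + ΣXᵢ, β + n).
Sum of counts S = 51 over n = 5 hours.
Posterior: Gamma(α+S, β+n) = Gamma(2.76+51, 2.88+5) = Gamma(53.76, 7.88).
Mode of Gamma(α,β) for α≥1 is (α−1)/β = 52.76/7.88 = 6.6954.

6.6954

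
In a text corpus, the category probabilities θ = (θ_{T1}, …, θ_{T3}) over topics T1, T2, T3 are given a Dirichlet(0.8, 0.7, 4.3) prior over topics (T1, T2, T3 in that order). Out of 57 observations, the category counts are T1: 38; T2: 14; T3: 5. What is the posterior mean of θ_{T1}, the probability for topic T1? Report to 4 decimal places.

The Dirichlet prior is conjugate to the Multinomial likelihood: each posterior αⱼ = prior αⱼ + observed count nⱼ.
Posterior concentration: (38.8, 14.7, 9.3), total = 62.8.
E[θ_{T1}|data] = α_{T1}/Σα = 38.8/62.8 = 0.6178.

0.6178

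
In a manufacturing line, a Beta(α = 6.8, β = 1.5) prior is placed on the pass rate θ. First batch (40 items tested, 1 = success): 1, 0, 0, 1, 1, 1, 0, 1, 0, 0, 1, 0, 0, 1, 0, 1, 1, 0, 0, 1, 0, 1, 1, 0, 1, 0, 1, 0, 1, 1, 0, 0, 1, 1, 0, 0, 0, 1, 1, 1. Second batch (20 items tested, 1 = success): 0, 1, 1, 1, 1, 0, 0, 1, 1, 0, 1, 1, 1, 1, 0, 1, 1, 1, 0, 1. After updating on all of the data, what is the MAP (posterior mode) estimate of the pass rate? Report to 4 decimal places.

0.6154

The Beta prior is conjugate to a Binomial/Bernoulli likelihood; the update adds successes to α and failures to β.
After batch 1: Beta(6.8+21, 1.5+19) = Beta(27.8, 20.5).
After batch 2: Beta(27.8+14, 20.5+6) = Beta(41.8, 26.5).
Mode of Beta(a,b) for a,b>1 is (a−1)/(a+b−2) = 40.8/66.3 = 0.6154.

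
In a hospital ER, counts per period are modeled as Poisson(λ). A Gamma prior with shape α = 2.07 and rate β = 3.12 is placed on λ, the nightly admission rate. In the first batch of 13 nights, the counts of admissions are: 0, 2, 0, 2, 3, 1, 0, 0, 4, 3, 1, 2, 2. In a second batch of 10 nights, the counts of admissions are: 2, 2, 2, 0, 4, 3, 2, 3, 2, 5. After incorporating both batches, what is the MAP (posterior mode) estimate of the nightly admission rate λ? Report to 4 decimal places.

With a Gamma(shape α, rate β) prior, the Poisson likelihood is conjugate: the posterior is Gamma(α + ΣXᵢ, β + n).
Batch 1: sum of counts S = 20 over n = 13 nights.
After batch 1: Gamma(α+S, β+n) = Gamma(2.07+20, 3.12+13) = Gamma(22.07, 16.12).
Batch 2: sum of counts S = 25 over n = 10 nights.
After batch 2: Gamma(α+S, β+n) = Gamma(22.07+25, 16.12+10) = Gamma(47.07, 26.12).
Mode of Gamma(α,β) for α≥1 is (α−1)/β = 46.07/26.12 = 1.7638.

1.7638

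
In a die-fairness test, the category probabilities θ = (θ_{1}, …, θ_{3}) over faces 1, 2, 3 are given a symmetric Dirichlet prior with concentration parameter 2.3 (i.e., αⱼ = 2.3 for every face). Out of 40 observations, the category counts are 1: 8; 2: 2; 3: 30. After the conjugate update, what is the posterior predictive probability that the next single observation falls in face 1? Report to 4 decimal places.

The Dirichlet prior is conjugate to the Multinomial likelihood: each posterior αⱼ = prior αⱼ + observed count nⱼ.
Posterior concentration: (10.3, 4.3, 32.3), total = 46.9.
P(next = 1 | data) = α_{1}/Σα = 0.2196.

0.2196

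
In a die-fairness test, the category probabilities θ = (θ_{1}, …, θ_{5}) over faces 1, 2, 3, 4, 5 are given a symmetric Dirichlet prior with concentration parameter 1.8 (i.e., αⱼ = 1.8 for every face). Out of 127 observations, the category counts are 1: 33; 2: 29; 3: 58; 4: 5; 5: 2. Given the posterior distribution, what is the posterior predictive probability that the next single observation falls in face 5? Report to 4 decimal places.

The Dirichlet prior is conjugate to the Multinomial likelihood: each posterior αⱼ = prior αⱼ + observed count nⱼ.
Posterior concentration: (34.8, 30.8, 59.8, 6.8, 3.8), total = 136.0.
P(next = 5 | data) = α_{5}/Σα = 0.0279.

0.0279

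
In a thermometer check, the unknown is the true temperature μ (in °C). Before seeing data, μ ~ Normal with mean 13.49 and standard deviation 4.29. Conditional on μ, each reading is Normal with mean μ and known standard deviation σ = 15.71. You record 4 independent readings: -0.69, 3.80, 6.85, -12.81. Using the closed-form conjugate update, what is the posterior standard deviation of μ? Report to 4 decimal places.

For Normal data with known variance σ², a Normal(μ₀, σ₀²) prior on μ is conjugate. Posterior precision = 1/σ₀² + n/σ²; posterior mean is the precision-weighted average of μ₀ and x̄.
σ₀² = 4.29² = 18.4041, σ² = 15.71² = 246.8041; σ² + n·σ₀² = 246.8041 + 4·18.4041 = 320.4205.
Posterior precision = 1/σ₀² + n/σ² = 1/18.4041 + 4/246.8041 = (σ² + n·σ₀²)/(σ₀²σ²) = 320.4205/(18.4041·246.8041); posterior variance σₙ² = σ₀²σ²/(σ² + n·σ₀²) = 18.4041·246.8041/320.4205 = 14.175770.
Posterior SD = √σₙ² = √(18.4041·246.8041/320.4205) = 3.7651.

3.7651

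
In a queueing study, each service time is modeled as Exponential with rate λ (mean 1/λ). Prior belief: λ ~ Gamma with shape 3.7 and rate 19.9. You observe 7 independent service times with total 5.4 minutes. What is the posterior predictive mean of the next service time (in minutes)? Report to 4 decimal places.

With a Gamma(shape α, rate β) prior on the exponential rate λ, the posterior after n observations with total T = Σxᵢ is Gamma(α+n, β+T).
Posterior: Gamma(3.7+7, 19.9+5.4) = Gamma(10.7, 25.3).
The predictive distribution for the next observation is Lomax; its mean is β/(α−1) = 25.3/9.7 = 2.6082.

2.6082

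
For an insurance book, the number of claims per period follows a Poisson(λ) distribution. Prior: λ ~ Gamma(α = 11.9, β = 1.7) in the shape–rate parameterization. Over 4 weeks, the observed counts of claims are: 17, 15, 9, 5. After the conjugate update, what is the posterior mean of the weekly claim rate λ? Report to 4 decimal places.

With a Gamma(shape α, rate β) prior, the Poisson likelihood is conjugate: the posterior is Gamma(α + ΣXᵢ, β + n).
Sum of counts S = 46 over n = 4 weeks.
Posterior: Gamma(α+S, β+n) = Gamma(11.9+46, 1.7+4) = Gamma(57.9, 5.7).
Posterior mean = α/β = 57.9/5.7 = 10.1579.

10.1579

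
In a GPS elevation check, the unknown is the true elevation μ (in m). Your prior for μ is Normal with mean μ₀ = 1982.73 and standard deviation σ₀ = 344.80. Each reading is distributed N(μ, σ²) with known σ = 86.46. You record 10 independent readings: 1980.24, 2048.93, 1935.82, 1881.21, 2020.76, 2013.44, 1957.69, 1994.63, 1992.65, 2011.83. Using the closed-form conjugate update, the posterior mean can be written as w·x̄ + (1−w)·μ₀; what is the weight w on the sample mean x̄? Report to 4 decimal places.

0.9938

For Normal data with known variance σ², a Normal(μ₀, σ₀²) prior on μ is conjugate. Posterior precision = 1/σ₀² + n/σ²; posterior mean is the precision-weighted average of μ₀ and x̄.
σ₀² = 344.80² = 118887.04, σ² = 86.46² = 7475.3316. Prior precision 1/σ₀² = 1/118887.04; data precision n/σ² = 10/7475.3316.
w = (n/σ²)/(1/σ₀² + n/σ²) = n·σ₀²/(σ² + n·σ₀²) = 10·118887.04/(7475.3316 + 10·118887.04) = 1188870.4/1196345.7316 = 0.9938.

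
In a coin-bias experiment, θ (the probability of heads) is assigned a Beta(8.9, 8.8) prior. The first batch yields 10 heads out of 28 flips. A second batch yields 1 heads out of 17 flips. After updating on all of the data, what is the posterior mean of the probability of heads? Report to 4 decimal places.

0.3174

The Beta prior is conjugate to a Binomial/Bernoulli likelihood; the update adds successes to α and failures to β.
After batch 1: Beta(8.9+10, 8.8+18) = Beta(18.9, 26.8).
After batch 2: Beta(18.9+1, 26.8+16) = Beta(19.9, 42.8).
Posterior mean = α/(α+β) = 19.9/62.7 = 0.3174.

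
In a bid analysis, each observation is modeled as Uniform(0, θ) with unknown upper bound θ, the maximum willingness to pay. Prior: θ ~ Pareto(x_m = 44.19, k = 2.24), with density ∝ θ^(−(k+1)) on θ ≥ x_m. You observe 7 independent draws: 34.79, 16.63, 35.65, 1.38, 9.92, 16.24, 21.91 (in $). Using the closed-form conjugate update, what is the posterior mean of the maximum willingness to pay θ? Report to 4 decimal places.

A Pareto(scale x_m, shape k) prior on the upper bound θ of Uniform(0, θ) is conjugate: posterior is Pareto(max(x_m, max xᵢ), k + n).
Sample maximum = 35.65; prior scale x_m = 44.19 → posterior scale = max = 44.19.
Posterior shape = 2.24 + 7 = 9.24.
E[θ|data] = k·x_m/(k−1) = 9.24·44.19/8.24 = 49.5529.

49.5529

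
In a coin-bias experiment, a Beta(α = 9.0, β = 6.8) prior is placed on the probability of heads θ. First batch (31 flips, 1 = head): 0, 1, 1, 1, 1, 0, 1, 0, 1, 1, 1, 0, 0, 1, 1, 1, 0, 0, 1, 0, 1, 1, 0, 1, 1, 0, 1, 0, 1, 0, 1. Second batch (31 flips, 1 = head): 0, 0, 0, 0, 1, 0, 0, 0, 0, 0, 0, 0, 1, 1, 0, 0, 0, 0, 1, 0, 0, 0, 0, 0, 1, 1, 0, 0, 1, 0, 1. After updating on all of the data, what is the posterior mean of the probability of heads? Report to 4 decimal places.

The Beta prior is conjugate to a Binomial/Bernoulli likelihood; the update adds successes to α and failures to β.
After batch 1: Beta(9.0+19, 6.8+12) = Beta(28.0, 18.8).
After batch 2: Beta(28.0+8, 18.8+23) = Beta(36.0, 41.8).
Posterior mean = α/(α+β) = 36.0/77.8 = 0.4627.

0.4627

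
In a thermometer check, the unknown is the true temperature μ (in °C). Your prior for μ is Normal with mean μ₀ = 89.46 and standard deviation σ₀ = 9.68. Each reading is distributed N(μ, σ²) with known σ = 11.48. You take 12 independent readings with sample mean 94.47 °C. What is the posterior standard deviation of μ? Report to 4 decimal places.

3.1353

For Normal data with known variance σ², a Normal(μ₀, σ₀²) prior on μ is conjugate. Posterior precision = 1/σ₀² + n/σ²; posterior mean is the precision-weighted average of μ₀ and x̄.
σ₀² = 9.68² = 93.7024, σ² = 11.48² = 131.7904; σ² + n·σ₀² = 131.7904 + 12·93.7024 = 1256.2192.
Posterior precision = 1/σ₀² + n/σ² = 1/93.7024 + 12/131.7904 = (σ² + n·σ₀²)/(σ₀²σ²) = 1256.2192/(93.7024·131.7904); posterior variance σₙ² = σ₀²σ²/(σ² + n·σ₀²) = 93.7024·131.7904/1256.2192 = 9.830352.
Posterior SD = √σₙ² = √(93.7024·131.7904/1256.2192) = 3.1353.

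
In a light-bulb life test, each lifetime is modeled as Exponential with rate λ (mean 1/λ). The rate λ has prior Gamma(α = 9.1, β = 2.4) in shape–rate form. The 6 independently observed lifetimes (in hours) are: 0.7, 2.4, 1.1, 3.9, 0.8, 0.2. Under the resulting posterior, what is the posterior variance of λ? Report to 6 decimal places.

With a Gamma(shape α, rate β) prior on the exponential rate λ, the posterior after n observations with total T = Σxᵢ is Gamma(α+n, β+T).
Sum of observations T = 9.1 hours; n = 6.
Posterior: Gamma(9.1+6, 2.4+9.1) = Gamma(15.1, 11.5).
Var = α/β² = 0.114178.

0.114178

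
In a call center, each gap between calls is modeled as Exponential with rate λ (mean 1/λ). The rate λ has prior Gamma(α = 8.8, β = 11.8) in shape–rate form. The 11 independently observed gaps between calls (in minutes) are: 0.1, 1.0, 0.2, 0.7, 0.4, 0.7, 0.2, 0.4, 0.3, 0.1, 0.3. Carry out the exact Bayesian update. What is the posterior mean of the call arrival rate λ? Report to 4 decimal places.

With a Gamma(shape α, rate β) prior on the exponential rate λ, the posterior after n observations with total T = Σxᵢ is Gamma(α+n, β+T).
Sum of observations T = 4.4 minutes; n = 11.
Posterior: Gamma(8.8+11, 11.8+4.4) = Gamma(19.8, 16.2).
Posterior mean of λ = α/β = 19.8/16.2 = 1.2222.

1.2222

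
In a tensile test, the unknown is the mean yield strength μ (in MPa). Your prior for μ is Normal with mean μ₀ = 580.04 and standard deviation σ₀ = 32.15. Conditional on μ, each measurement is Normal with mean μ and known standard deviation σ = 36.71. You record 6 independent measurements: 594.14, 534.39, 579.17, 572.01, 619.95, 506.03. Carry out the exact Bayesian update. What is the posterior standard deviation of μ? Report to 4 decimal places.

13.5835

For Normal data with known variance σ², a Normal(μ₀, σ₀²) prior on μ is conjugate. Posterior precision = 1/σ₀² + n/σ²; posterior mean is the precision-weighted average of μ₀ and x̄.
σ₀² = 32.15² = 1033.6225, σ² = 36.71² = 1347.6241; σ² + n·σ₀² = 1347.6241 + 6·1033.6225 = 7549.3591.
Posterior precision = 1/σ₀² + n/σ² = 1/1033.6225 + 6/1347.6241 = (σ² + n·σ₀²)/(σ₀²σ²) = 7549.3591/(1033.6225·1347.6241); posterior variance σₙ² = σ₀²σ²/(σ² + n·σ₀²) = 1033.6225·1347.6241/7549.3591 = 184.510310.
Posterior SD = √σₙ² = √(1033.6225·1347.6241/7549.3591) = 13.5835.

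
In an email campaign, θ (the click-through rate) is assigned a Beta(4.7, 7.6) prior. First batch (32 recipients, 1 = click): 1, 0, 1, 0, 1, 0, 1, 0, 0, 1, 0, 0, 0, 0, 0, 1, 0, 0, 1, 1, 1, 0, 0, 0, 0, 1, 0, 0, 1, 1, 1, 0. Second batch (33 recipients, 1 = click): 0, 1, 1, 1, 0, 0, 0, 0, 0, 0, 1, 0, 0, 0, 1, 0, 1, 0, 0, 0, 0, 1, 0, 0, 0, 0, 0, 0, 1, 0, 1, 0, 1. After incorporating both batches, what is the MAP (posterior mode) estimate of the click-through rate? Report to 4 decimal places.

0.3546

The Beta prior is conjugate to a Binomial/Bernoulli likelihood; the update adds successes to α and failures to β.
After batch 1: Beta(4.7+13, 7.6+19) = Beta(17.7, 26.6).
After batch 2: Beta(17.7+10, 26.6+23) = Beta(27.7, 49.6).
Mode of Beta(a,b) for a,b>1 is (a−1)/(a+b−2) = 26.7/75.3 = 0.3546.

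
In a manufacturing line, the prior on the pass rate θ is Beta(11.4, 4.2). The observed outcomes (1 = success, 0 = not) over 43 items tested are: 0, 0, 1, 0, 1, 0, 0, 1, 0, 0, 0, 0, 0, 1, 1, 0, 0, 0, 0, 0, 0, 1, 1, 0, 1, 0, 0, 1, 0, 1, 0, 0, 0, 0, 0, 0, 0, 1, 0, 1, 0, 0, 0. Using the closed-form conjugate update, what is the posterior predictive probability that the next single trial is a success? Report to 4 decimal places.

0.3993

The Beta prior is conjugate to a Binomial/Bernoulli likelihood; the update adds successes to α and failures to β.
Posterior: Beta(α+k, β+n−k) = Beta(11.4+12, 4.2+31) = Beta(23.4, 35.2).
For a single future Bernoulli trial, P(success | data) = α/(α+β) = 0.3993.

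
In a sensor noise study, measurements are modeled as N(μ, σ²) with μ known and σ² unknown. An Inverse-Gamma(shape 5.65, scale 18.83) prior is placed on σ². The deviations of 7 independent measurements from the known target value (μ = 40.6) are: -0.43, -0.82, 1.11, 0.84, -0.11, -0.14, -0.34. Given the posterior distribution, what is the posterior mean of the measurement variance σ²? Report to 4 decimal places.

2.4909

With known mean μ and an Inverse-Gamma(α, β) prior on σ², the Normal likelihood is conjugate: posterior is Inv-Gamma(α + n/2, β + Σ(xᵢ−μ)²/2).
Σ(xᵢ−μ)² = (-0.43)² + (-0.82)² + (1.11)² + (0.84)² + (-0.11)² + (-0.14)² + (-0.34)² = 2.9423.
Posterior: Inv-Gamma(5.65 + 7/2, 18.83 + 2.9423/2) = Inv-Gamma(9.15, 20.30115).
E[σ²|data] = β/(α−1) = 20.30115/8.15 = 2.4909.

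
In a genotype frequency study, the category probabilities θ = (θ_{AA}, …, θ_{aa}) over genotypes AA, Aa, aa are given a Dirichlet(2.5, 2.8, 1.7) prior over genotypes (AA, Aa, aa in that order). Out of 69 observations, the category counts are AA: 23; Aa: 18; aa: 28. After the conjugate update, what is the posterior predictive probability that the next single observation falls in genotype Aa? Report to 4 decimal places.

The Dirichlet prior is conjugate to the Multinomial likelihood: each posterior αⱼ = prior αⱼ + observed count nⱼ.
Posterior concentration: (25.5, 20.8, 29.7), total = 76.0.
P(next = Aa | data) = α_{Aa}/Σα = 0.2737.

0.2737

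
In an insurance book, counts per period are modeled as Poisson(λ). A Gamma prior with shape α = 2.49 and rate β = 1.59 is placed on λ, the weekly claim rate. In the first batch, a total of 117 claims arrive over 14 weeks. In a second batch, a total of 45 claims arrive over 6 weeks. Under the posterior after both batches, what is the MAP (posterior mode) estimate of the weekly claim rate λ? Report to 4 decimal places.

With a Gamma(shape α, rate β) prior, the Poisson likelihood is conjugate: the posterior is Gamma(α + ΣXᵢ, β + n).
After batch 1: Gamma(α+S, β+n) = Gamma(2.49+117, 1.59+14) = Gamma(119.49, 15.59).
After batch 2: Gamma(α+S, β+n) = Gamma(119.49+45, 15.59+6) = Gamma(164.49, 21.59).
Mode of Gamma(α,β) for α≥1 is (α−1)/β = 163.49/21.59 = 7.5725.

7.5725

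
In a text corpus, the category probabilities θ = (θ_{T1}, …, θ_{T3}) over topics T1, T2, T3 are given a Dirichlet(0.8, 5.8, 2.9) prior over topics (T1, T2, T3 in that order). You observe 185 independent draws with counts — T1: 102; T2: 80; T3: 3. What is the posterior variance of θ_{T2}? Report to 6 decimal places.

0.001261

The Dirichlet prior is conjugate to the Multinomial likelihood: each posterior αⱼ = prior αⱼ + observed count nⱼ.
Posterior concentration: (102.8, 85.8, 5.9), total = 194.5.
Var[θ_j] = α_j(Σα−α_j)/((Σα)²(Σα+1)) = 85.8·108.7/(194.5²·195.5) = 0.001261.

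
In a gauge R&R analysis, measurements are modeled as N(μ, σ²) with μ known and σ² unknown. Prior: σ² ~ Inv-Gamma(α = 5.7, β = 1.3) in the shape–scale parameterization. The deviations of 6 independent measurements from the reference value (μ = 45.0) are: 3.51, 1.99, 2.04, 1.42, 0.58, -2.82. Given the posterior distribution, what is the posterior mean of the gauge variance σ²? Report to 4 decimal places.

2.1654

With known mean μ and an Inverse-Gamma(α, β) prior on σ², the Normal likelihood is conjugate: posterior is Inv-Gamma(α + n/2, β + Σ(xᵢ−μ)²/2).
Σ(xᵢ−μ)² = (3.51)² + (1.99)² + (2.04)² + (1.42)² + (0.58)² + (-2.82)² = 30.7470.
Posterior: Inv-Gamma(5.7 + 6/2, 1.3 + 30.7470/2) = Inv-Gamma(8.70, 16.67350).
E[σ²|data] = β/(α−1) = 16.67350/7.70 = 2.1654.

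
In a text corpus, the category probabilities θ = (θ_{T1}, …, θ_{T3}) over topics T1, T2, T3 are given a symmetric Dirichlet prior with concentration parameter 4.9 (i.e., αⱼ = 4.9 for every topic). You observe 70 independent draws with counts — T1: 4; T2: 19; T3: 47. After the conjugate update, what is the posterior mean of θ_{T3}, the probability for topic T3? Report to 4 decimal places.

0.6128

The Dirichlet prior is conjugate to the Multinomial likelihood: each posterior αⱼ = prior αⱼ + observed count nⱼ.
Posterior concentration: (8.9, 23.9, 51.9), total = 84.7.
E[θ_{T3}|data] = α_{T3}/Σα = 51.9/84.7 = 0.6128.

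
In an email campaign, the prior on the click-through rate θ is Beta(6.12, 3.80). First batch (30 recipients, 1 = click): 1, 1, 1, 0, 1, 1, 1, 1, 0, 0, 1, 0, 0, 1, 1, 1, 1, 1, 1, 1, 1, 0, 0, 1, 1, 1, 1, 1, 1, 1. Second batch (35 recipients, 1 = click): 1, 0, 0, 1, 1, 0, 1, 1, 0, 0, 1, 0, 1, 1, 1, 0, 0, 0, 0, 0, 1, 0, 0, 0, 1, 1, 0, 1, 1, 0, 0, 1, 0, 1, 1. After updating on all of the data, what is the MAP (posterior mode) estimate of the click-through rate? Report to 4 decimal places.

0.6188

The Beta prior is conjugate to a Binomial/Bernoulli likelihood; the update adds successes to α and failures to β.
After batch 1: Beta(6.12+23, 3.80+7) = Beta(29.12, 10.80).
After batch 2: Beta(29.12+17, 10.80+18) = Beta(46.12, 28.80).
Mode of Beta(a,b) for a,b>1 is (a−1)/(a+b−2) = 45.12/72.92 = 0.6188.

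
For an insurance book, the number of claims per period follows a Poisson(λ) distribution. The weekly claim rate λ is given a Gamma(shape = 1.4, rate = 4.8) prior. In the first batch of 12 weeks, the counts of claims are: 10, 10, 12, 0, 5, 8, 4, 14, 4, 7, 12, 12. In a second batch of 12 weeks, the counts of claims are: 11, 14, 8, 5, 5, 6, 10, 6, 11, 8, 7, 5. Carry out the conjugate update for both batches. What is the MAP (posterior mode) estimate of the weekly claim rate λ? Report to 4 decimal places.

With a Gamma(shape α, rate β) prior, the Poisson likelihood is conjugate: the posterior is Gamma(α + ΣXᵢ, β + n).
Batch 1: sum of counts S = 98 over n = 12 weeks.
After batch 1: Gamma(α+S, β+n) = Gamma(1.4+98, 4.8+12) = Gamma(99.4, 16.8).
Batch 2: sum of counts S = 96 over n = 12 weeks.
After batch 2: Gamma(α+S, β+n) = Gamma(99.4+96, 16.8+12) = Gamma(195.4, 28.8).
Mode of Gamma(α,β) for α≥1 is (α−1)/β = 194.4/28.8 = 6.7500.

6.7500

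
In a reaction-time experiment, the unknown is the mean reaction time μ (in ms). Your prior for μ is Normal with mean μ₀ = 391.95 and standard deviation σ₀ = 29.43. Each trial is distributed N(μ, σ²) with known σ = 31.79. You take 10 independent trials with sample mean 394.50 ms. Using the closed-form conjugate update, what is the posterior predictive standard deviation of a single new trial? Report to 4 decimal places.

33.1829

For Normal data with known variance σ², a Normal(μ₀, σ₀²) prior on μ is conjugate. Posterior precision = 1/σ₀² + n/σ²; posterior mean is the precision-weighted average of μ₀ and x̄.
σ₀² = 29.43² = 866.1249, σ² = 31.79² = 1010.6041; σ² + n·σ₀² = 1010.6041 + 10·866.1249 = 9671.8531.
Posterior precision = 1/σ₀² + n/σ² = 1/866.1249 + 10/1010.6041 = (σ² + n·σ₀²)/(σ₀²σ²) = 9671.8531/(866.1249·1010.6041); posterior variance σₙ² = σ₀²σ²/(σ² + n·σ₀²) = 866.1249·1010.6041/9671.8531 = 90.500690.
Predictive variance for one new observation = σₙ² + σ² = 866.1249·1010.6041/9671.8531 + 1010.6041 = σ²·(σ₀² + 9671.8531)/9671.8531 = 1010.6041·10537.978/9671.8531 = 1101.104790; SD = √(1010.6041·10537.978/9671.8531) = 33.1829.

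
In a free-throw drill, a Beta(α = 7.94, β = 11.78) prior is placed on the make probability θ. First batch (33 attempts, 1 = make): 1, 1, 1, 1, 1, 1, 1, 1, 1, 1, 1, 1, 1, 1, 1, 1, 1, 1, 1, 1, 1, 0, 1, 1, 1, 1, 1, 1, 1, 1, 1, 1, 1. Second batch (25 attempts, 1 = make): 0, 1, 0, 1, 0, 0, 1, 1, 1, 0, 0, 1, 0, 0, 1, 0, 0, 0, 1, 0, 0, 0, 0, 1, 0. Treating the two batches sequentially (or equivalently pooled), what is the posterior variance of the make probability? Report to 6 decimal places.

The Beta prior is conjugate to a Binomial/Bernoulli likelihood; the update adds successes to α and failures to β.
After batch 1: Beta(7.94+32, 11.78+1) = Beta(39.94, 12.78).
After batch 2: Beta(39.94+9, 12.78+16) = Beta(48.94, 28.78).
Var = αβ/((α+β)²(α+β+1)) = 48.94·28.78/(77.72²·78.72) = 0.002962.

0.002962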